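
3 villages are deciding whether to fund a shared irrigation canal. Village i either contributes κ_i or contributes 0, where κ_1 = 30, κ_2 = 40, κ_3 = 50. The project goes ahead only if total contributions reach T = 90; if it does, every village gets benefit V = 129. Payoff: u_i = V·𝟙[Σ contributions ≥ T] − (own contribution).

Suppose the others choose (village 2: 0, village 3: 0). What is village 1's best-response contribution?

0

Others' total = 0. Even contributing 30 gives 30 < 90: no benefit either way.
Best response: 0.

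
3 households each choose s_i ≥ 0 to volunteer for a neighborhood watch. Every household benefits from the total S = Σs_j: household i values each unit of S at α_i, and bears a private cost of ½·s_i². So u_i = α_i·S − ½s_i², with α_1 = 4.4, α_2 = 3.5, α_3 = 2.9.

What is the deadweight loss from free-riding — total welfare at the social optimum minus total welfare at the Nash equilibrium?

Household i's FOC: ∂u_i/∂s_i = α_i − s_i = 0, so s_i* = α_i.
NE contributions = (4.4, 3.5, 2.9); S = 10.8.
W^NE = (Σα)·S − ½Σα_i² = 10.8² − ½·40.02 = 96.63.
Planner sets s_i = Σα_j = 10.8 for every i, so S^SO = 3·10.8 = 32.4.
W^SO = (Σα)·S^SO − ½·3·(Σα)² = (3/2)·10.8² = 174.96.
Deadweight loss = W^SO − W^NE = 78.33.

78.33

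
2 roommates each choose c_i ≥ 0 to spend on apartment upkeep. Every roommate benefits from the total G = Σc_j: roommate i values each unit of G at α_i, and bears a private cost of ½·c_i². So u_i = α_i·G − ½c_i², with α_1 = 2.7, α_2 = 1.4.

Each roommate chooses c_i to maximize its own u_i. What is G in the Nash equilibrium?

4.1

Roommate i's FOC: ∂u_i/∂c_i = α_i − c_i = 0, so c_i* = α_i.
NE contributions = (2.7, 1.4); G = 4.1.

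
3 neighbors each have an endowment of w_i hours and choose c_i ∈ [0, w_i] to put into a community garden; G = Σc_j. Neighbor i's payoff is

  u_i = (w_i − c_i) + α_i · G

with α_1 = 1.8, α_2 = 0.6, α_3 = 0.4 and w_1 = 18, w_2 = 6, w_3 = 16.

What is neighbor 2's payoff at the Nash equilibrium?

∂u_i/∂c_i = α_i − 1, so neighbor i contributes w_i if α_i > 1, else 0.
α_i > 1 for i ∈ {1}; NE contributions (18, 0, 0), G = 18.
u_2 = (6 − 0) + 0.6·18 = 16.8.

16.8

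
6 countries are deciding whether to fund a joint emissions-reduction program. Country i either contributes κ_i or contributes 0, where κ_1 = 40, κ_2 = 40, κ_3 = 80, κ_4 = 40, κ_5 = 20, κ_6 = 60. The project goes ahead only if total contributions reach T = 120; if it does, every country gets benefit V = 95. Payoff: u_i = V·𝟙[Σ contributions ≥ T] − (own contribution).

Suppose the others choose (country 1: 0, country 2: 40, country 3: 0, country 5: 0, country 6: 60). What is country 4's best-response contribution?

Others' total = 100. Contributing 40 brings total to 140 ≥ 120: gain V − κ_4 = 55.
Best response: 40.

40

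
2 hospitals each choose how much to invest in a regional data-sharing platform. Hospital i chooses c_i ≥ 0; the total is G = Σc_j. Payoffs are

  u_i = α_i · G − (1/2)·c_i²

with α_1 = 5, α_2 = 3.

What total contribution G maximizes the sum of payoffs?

16

Planner FOC: ∂(Σu_j)/∂c_i = (Σα_j) − c_i = 0, so c_i^SO = Σα_j = 8 for every i; G^SO = 16.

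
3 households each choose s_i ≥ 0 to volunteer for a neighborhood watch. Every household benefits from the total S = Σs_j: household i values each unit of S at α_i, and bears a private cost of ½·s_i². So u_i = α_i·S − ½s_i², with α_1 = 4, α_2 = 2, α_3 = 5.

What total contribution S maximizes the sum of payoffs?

Planner FOC: ∂(Σu_j)/∂s_i = (Σα_j) − s_i = 0, so s_i^SO = Σα_j = 11 for every i; S^SO = 33.

33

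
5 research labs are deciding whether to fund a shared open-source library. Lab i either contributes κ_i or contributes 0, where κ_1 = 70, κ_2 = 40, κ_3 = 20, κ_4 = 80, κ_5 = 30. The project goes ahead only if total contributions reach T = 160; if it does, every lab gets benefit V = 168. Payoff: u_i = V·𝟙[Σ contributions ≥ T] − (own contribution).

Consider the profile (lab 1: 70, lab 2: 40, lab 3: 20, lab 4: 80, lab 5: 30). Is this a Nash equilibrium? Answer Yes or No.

Total = 240 ≥ 160: provided.
Lab 1 (pledges 70, payoff 98): dropping to 0 → total 170, payoff 168. Profitable deviation.

No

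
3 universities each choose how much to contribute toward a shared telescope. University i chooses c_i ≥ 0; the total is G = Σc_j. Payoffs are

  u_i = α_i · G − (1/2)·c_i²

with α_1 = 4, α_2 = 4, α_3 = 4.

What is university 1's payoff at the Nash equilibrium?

University i's FOC: ∂u_i/∂c_i = α_i − c_i = 0, so c_i* = α_i.
NE contributions = (4, 4, 4); G = 12.
u_1 = α_1·G − ½·(c_1)² = 4·12 − ½·4² = 40.

40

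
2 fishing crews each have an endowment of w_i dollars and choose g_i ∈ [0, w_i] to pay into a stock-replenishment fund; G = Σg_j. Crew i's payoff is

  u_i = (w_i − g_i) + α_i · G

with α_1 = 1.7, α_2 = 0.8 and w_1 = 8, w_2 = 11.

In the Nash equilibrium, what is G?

8

∂u_i/∂g_i = α_i − 1, so crew i contributes w_i if α_i > 1, else 0.
α_i > 1 for i ∈ {1}; NE contributions (8, 0), G = 8.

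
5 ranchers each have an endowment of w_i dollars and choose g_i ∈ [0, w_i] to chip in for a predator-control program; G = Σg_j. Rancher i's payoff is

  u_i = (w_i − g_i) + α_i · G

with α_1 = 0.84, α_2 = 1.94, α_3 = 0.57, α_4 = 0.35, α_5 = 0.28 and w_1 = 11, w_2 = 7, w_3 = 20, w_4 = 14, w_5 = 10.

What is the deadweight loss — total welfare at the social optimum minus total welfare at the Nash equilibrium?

∂u_i/∂g_i = α_i − 1, so rancher i contributes w_i if α_i > 1, else 0.
α_i > 1 for i ∈ {2}; NE contributions (0, 7, 0, 0, 0), G = 7.
W^NE = Σw_i − G^NE + (Σα_i)·G^NE = 62 + 2.98·7 = 82.86.
Planner: ∂(Σu_j)/∂g_i = Σα_j − 1 = 2.98 > 0, so everyone contributes w_i; G^SO = 62, W^SO = 62 + 2.98·62 = 246.76.
Deadweight loss = 163.9.

163.9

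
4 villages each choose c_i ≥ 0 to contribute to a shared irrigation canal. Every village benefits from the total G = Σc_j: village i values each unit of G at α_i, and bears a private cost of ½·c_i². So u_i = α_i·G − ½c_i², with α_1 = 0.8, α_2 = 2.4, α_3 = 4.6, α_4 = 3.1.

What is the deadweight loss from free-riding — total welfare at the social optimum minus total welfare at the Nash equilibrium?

137.395

Village i's FOC: ∂u_i/∂c_i = α_i − c_i = 0, so c_i* = α_i.
NE contributions = (0.8, 2.4, 4.6, 3.1); G = 10.9.
W^NE = (Σα)·G − ½Σα_i² = 10.9² − ½·37.17 = 100.225.
Planner sets c_i = Σα_j = 10.9 for every i, so G^SO = 4·10.9 = 43.6.
W^SO = (Σα)·G^SO − ½·4·(Σα)² = (4/2)·10.9² = 237.62.
Deadweight loss = W^SO − W^NE = 137.395.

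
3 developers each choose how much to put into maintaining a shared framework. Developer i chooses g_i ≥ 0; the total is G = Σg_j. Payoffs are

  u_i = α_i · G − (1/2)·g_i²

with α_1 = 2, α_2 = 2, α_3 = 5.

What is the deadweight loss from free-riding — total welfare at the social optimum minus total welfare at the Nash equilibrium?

57

Developer i's FOC: ∂u_i/∂g_i = α_i − g_i = 0, so g_i* = α_i.
NE contributions = (2, 2, 5); G = 9.
W^NE = (Σα)·G − ½Σα_i² = 9² − ½·33 = 64.5.
Planner sets g_i = Σα_j = 9 for every i, so G^SO = 3·9 = 27.
W^SO = (Σα)·G^SO − ½·3·(Σα)² = (3/2)·9² = 121.5.
Deadweight loss = W^SO − W^NE = 57.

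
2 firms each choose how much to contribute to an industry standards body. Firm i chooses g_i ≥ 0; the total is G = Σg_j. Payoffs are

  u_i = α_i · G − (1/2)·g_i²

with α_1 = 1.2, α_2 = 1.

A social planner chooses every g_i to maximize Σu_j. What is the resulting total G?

4.4

Planner FOC: ∂(Σu_j)/∂g_i = (Σα_j) − g_i = 0, so g_i^SO = Σα_j = 2.2 for every i; G^SO = 4.4.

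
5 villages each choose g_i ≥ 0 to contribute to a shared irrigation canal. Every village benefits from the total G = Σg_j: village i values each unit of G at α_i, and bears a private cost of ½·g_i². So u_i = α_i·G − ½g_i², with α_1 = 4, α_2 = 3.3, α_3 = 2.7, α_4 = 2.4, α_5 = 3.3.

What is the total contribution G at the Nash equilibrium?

Village i's FOC: ∂u_i/∂g_i = α_i − g_i = 0, so g_i* = α_i.
NE contributions = (4, 3.3, 2.7, 2.4, 3.3); G = 15.7.

15.7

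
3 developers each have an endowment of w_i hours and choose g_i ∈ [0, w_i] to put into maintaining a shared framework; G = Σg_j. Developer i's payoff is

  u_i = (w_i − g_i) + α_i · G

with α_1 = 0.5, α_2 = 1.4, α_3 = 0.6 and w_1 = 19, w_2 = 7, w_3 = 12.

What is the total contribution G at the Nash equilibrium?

7

∂u_i/∂g_i = α_i − 1, so developer i contributes w_i if α_i > 1, else 0.
α_i > 1 for i ∈ {2}; NE contributions (0, 7, 0), G = 7.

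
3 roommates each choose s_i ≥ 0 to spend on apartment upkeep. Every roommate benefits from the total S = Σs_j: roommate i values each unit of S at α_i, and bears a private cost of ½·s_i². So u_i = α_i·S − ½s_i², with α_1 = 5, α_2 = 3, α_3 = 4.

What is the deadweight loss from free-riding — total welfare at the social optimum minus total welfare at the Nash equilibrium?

Roommate i's FOC: ∂u_i/∂s_i = α_i − s_i = 0, so s_i* = α_i.
NE contributions = (5, 3, 4); S = 12.
W^NE = (Σα)·S − ½Σα_i² = 12² − ½·50 = 119.
Planner sets s_i = Σα_j = 12 for every i, so S^SO = 3·12 = 36.
W^SO = (Σα)·S^SO − ½·3·(Σα)² = (3/2)·12² = 216.
Deadweight loss = W^SO − W^NE = 97.

97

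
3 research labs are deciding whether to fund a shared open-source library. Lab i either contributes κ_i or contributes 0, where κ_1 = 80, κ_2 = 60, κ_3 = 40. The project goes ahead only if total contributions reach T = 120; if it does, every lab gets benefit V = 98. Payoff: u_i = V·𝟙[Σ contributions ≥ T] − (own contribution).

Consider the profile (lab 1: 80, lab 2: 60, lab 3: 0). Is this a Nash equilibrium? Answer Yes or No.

Yes

Total = 140 ≥ 120: provided.
Lab 1 (pledges 80, payoff 18): dropping to 0 → total 60, payoff 0. No gain.
Lab 2 (pledges 60, payoff 38): dropping to 0 → total 80, payoff 0. No gain.
Lab 3 (pledges 0, payoff 98): pledging 40 → total 180, payoff 58. No gain.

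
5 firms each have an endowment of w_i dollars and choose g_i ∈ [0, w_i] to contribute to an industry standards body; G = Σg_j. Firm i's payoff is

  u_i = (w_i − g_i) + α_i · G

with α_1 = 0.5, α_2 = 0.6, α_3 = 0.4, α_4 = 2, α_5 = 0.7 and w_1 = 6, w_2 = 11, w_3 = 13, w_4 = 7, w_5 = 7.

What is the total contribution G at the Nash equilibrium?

∂u_i/∂g_i = α_i − 1, so firm i contributes w_i if α_i > 1, else 0.
α_i > 1 for i ∈ {4}; NE contributions (0, 0, 0, 7, 0), G = 7.

7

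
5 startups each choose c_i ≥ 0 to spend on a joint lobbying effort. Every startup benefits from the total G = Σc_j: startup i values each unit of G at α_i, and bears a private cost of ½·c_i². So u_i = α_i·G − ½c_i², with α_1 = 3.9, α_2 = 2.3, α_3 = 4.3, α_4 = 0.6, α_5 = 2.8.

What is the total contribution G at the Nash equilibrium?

Startup i's FOC: ∂u_i/∂c_i = α_i − c_i = 0, so c_i* = α_i.
NE contributions = (3.9, 2.3, 4.3, 0.6, 2.8); G = 13.9.

13.9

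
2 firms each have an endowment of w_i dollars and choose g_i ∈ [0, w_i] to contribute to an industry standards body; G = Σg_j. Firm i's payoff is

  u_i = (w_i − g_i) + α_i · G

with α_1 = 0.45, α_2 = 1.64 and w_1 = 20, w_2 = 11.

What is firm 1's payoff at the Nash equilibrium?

24.95

∂u_i/∂g_i = α_i − 1, so firm i contributes w_i if α_i > 1, else 0.
α_i > 1 for i ∈ {2}; NE contributions (0, 11), G = 11.
u_1 = (20 − 0) + 0.45·11 = 24.95.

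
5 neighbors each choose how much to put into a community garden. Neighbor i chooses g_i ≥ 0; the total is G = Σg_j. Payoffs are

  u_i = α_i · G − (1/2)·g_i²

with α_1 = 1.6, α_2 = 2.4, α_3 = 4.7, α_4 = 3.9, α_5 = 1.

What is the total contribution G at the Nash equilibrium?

13.6

Neighbor i's FOC: ∂u_i/∂g_i = α_i − g_i = 0, so g_i* = α_i.
NE contributions = (1.6, 2.4, 4.7, 3.9, 1); G = 13.6.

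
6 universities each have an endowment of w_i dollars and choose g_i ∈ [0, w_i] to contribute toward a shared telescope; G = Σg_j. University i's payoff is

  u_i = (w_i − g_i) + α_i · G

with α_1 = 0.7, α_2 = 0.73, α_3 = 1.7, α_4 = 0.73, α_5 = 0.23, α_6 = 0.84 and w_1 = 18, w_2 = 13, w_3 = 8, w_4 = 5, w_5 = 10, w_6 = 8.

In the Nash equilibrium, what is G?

∂u_i/∂g_i = α_i − 1, so university i contributes w_i if α_i > 1, else 0.
α_i > 1 for i ∈ {3}; NE contributions (0, 0, 8, 0, 0, 0), G = 8.

8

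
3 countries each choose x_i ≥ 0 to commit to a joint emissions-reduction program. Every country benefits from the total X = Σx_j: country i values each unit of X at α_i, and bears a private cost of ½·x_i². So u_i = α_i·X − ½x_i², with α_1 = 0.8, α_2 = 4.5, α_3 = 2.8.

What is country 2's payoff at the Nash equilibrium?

Country i's FOC: ∂u_i/∂x_i = α_i − x_i = 0, so x_i* = α_i.
NE contributions = (0.8, 4.5, 2.8); X = 8.1.
u_2 = α_2·X − ½·(x_2)² = 4.5·8.1 − ½·4.5² = 26.325.

26.325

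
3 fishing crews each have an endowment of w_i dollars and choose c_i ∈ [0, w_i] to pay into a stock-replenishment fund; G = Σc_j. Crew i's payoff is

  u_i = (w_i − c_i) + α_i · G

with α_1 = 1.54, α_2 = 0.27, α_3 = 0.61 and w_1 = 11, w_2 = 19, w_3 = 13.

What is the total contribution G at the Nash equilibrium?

∂u_i/∂c_i = α_i − 1, so crew i contributes w_i if α_i > 1, else 0.
α_i > 1 for i ∈ {1}; NE contributions (11, 0, 0), G = 11.

11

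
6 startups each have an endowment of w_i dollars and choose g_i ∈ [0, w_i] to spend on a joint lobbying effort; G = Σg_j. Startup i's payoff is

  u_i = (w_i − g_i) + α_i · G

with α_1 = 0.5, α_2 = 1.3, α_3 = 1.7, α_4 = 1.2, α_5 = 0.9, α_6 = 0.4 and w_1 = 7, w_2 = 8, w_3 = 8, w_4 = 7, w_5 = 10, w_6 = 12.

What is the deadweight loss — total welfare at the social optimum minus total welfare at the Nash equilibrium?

145

∂u_i/∂g_i = α_i − 1, so startup i contributes w_i if α_i > 1, else 0.
α_i > 1 for i ∈ {2, 3, 4}; NE contributions (0, 8, 8, 7, 0, 0), G = 23.
W^NE = Σw_i − G^NE + (Σα_i)·G^NE = 52 + 5·23 = 167.
Planner: ∂(Σu_j)/∂g_i = Σα_j − 1 = 5 > 0, so everyone contributes w_i; G^SO = 52, W^SO = 52 + 5·52 = 312.
Deadweight loss = 145.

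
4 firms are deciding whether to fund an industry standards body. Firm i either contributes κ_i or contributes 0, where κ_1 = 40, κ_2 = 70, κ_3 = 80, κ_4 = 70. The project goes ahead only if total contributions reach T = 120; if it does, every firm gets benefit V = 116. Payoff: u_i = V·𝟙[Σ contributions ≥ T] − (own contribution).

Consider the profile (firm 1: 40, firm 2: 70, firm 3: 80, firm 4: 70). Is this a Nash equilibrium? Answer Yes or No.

No

Total = 260 ≥ 120: provided.
Firm 1 (pledges 40, payoff 76): dropping to 0 → total 220, payoff 116. Profitable deviation.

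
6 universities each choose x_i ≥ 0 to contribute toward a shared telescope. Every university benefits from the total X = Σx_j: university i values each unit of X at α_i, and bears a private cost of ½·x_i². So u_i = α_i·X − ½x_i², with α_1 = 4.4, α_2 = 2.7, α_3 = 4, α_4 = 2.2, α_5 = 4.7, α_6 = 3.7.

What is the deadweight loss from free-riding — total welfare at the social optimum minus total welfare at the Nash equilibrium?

983.415

University i's FOC: ∂u_i/∂x_i = α_i − x_i = 0, so x_i* = α_i.
NE contributions = (4.4, 2.7, 4, 2.2, 4.7, 3.7); X = 21.7.
W^NE = (Σα)·X − ½Σα_i² = 21.7² − ½·83.27 = 429.255.
Planner sets x_i = Σα_j = 21.7 for every i, so X^SO = 6·21.7 = 130.2.
W^SO = (Σα)·X^SO − ½·6·(Σα)² = (6/2)·21.7² = 1412.67.
Deadweight loss = W^SO − W^NE = 983.415.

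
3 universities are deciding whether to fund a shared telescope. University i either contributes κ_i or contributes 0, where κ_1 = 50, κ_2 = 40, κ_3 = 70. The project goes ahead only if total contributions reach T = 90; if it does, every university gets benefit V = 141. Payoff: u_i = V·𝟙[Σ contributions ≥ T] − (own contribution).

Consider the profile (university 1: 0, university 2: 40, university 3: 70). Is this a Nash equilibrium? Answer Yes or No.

Yes

Total = 110 ≥ 90: provided.
University 1 (pledges 0, payoff 141): pledging 50 → total 160, payoff 91. No gain.
University 2 (pledges 40, payoff 101): dropping to 0 → total 70, payoff 0. No gain.
University 3 (pledges 70, payoff 71): dropping to 0 → total 40, payoff 0. No gain.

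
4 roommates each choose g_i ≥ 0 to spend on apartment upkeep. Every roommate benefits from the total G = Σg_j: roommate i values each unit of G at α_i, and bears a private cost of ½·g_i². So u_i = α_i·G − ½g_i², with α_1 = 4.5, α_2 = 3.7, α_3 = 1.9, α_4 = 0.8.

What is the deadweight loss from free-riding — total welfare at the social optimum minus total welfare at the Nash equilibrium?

Roommate i's FOC: ∂u_i/∂g_i = α_i − g_i = 0, so g_i* = α_i.
NE contributions = (4.5, 3.7, 1.9, 0.8); G = 10.9.
W^NE = (Σα)·G − ½Σα_i² = 10.9² − ½·38.19 = 99.715.
Planner sets g_i = Σα_j = 10.9 for every i, so G^SO = 4·10.9 = 43.6.
W^SO = (Σα)·G^SO − ½·4·(Σα)² = (4/2)·10.9² = 237.62.
Deadweight loss = W^SO − W^NE = 137.905.

137.905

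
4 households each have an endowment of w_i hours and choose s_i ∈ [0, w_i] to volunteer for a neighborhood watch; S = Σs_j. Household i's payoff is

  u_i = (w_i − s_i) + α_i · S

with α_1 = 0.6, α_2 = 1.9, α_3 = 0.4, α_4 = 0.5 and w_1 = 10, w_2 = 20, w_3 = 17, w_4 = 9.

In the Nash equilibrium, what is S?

∂u_i/∂s_i = α_i − 1, so household i contributes w_i if α_i > 1, else 0.
α_i > 1 for i ∈ {2}; NE contributions (0, 20, 0, 0), S = 20.

20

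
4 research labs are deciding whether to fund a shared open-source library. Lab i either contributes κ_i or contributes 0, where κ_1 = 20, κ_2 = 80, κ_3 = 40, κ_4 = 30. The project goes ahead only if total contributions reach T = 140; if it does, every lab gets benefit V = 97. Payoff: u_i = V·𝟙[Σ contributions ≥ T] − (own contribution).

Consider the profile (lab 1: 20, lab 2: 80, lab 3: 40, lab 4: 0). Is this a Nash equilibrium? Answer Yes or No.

Yes

Total = 140 ≥ 140: provided.
Lab 1 (pledges 20, payoff 77): dropping to 0 → total 120, payoff 0. No gain.
Lab 2 (pledges 80, payoff 17): dropping to 0 → total 60, payoff 0. No gain.
Lab 3 (pledges 40, payoff 57): dropping to 0 → total 100, payoff 0. No gain.
Lab 4 (pledges 0, payoff 97): pledging 30 → total 170, payoff 67. No gain.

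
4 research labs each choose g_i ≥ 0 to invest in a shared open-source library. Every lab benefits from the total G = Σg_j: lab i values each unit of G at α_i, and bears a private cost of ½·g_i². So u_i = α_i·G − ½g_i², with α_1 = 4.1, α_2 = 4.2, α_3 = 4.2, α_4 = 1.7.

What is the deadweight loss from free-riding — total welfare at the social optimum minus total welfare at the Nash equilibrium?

229.13

Lab i's FOC: ∂u_i/∂g_i = α_i − g_i = 0, so g_i* = α_i.
NE contributions = (4.1, 4.2, 4.2, 1.7); G = 14.2.
W^NE = (Σα)·G − ½Σα_i² = 14.2² − ½·54.98 = 174.15.
Planner sets g_i = Σα_j = 14.2 for every i, so G^SO = 4·14.2 = 56.8.
W^SO = (Σα)·G^SO − ½·4·(Σα)² = (4/2)·14.2² = 403.28.
Deadweight loss = W^SO − W^NE = 229.13.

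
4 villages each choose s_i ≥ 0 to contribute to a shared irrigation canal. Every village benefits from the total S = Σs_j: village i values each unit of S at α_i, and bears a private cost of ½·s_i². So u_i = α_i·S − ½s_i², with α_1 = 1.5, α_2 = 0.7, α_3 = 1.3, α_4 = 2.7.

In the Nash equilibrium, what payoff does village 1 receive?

8.175

Village i's FOC: ∂u_i/∂s_i = α_i − s_i = 0, so s_i* = α_i.
NE contributions = (1.5, 0.7, 1.3, 2.7); S = 6.2.
u_1 = α_1·S − ½·(s_1)² = 1.5·6.2 − ½·1.5² = 8.175.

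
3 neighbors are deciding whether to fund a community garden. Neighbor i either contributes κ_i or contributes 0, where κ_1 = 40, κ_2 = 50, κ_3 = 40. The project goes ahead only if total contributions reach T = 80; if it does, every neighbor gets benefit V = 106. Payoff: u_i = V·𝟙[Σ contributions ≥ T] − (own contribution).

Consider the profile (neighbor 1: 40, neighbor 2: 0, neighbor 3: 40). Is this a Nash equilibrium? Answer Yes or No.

Yes

Total = 80 ≥ 80: provided.
Neighbor 1 (pledges 40, payoff 66): dropping to 0 → total 40, payoff 0. No gain.
Neighbor 2 (pledges 0, payoff 106): pledging 50 → total 130, payoff 56. No gain.
Neighbor 3 (pledges 40, payoff 66): dropping to 0 → total 40, payoff 0. No gain.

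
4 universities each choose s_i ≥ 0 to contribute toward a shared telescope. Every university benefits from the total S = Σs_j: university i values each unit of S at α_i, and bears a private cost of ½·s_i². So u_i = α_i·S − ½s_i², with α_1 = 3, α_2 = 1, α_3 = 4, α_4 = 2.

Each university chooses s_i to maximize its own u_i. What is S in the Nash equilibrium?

10

University i's FOC: ∂u_i/∂s_i = α_i − s_i = 0, so s_i* = α_i.
NE contributions = (3, 1, 4, 2); S = 10.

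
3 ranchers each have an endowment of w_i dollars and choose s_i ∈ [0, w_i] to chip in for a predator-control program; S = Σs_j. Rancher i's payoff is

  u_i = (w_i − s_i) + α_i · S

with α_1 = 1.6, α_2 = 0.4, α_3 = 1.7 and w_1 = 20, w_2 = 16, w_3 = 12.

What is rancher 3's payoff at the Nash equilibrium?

∂u_i/∂s_i = α_i − 1, so rancher i contributes w_i if α_i > 1, else 0.
α_i > 1 for i ∈ {1, 3}; NE contributions (20, 0, 12), S = 32.
u_3 = (12 − 12) + 1.7·32 = 54.4.

54.4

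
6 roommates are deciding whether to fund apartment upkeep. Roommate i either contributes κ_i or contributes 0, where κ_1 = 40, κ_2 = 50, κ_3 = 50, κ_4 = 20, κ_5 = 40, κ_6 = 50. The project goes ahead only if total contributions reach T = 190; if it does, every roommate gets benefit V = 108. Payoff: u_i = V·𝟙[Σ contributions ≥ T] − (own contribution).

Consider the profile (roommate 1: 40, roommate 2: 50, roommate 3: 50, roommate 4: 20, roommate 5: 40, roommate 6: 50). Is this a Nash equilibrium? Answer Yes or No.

Total = 250 ≥ 190: provided.
Roommate 1 (pledges 40, payoff 68): dropping to 0 → total 210, payoff 108. Profitable deviation.

No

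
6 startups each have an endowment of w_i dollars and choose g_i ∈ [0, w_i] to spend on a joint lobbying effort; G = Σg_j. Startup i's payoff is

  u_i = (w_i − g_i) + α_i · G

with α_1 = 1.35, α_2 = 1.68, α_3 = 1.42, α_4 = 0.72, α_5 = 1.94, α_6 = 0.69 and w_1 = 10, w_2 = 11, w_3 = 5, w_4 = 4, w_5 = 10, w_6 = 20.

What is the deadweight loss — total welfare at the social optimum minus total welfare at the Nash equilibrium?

163.2

∂u_i/∂g_i = α_i − 1, so startup i contributes w_i if α_i > 1, else 0.
α_i > 1 for i ∈ {1, 2, 3, 5}; NE contributions (10, 11, 5, 0, 10, 0), G = 36.
W^NE = Σw_i − G^NE + (Σα_i)·G^NE = 60 + 6.8·36 = 304.8.
Planner: ∂(Σu_j)/∂g_i = Σα_j − 1 = 6.8 > 0, so everyone contributes w_i; G^SO = 60, W^SO = 60 + 6.8·60 = 468.
Deadweight loss = 163.2.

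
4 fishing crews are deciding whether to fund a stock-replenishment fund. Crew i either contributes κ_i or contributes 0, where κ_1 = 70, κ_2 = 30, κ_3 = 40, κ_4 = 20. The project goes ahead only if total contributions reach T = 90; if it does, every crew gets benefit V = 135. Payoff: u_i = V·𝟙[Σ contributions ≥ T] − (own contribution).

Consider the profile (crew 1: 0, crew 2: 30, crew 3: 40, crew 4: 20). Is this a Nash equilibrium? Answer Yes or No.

Total = 90 ≥ 90: provided.
Crew 1 (pledges 0, payoff 135): pledging 70 → total 160, payoff 65. No gain.
Crew 2 (pledges 30, payoff 105): dropping to 0 → total 60, payoff 0. No gain.
Crew 3 (pledges 40, payoff 95): dropping to 0 → total 50, payoff 0. No gain.
Crew 4 (pledges 20, payoff 115): dropping to 0 → total 70, payoff 0. No gain.

Yes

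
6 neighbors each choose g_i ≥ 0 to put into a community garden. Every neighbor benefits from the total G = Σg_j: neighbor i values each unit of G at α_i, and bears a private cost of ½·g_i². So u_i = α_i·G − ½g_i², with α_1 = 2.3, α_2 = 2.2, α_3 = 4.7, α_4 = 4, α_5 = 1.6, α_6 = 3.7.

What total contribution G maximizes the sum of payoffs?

Planner FOC: ∂(Σu_j)/∂g_i = (Σα_j) − g_i = 0, so g_i^SO = Σα_j = 18.5 for every i; G^SO = 111.

111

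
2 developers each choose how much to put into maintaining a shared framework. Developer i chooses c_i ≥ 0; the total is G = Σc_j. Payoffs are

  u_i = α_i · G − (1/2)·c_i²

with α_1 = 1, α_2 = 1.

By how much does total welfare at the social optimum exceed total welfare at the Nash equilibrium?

Developer i's FOC: ∂u_i/∂c_i = α_i − c_i = 0, so c_i* = α_i.
NE contributions = (1, 1); G = 2.
W^NE = (Σα)·G − ½Σα_i² = 2² − ½·2 = 3.
Planner sets c_i = Σα_j = 2 for every i, so G^SO = 2·2 = 4.
W^SO = (Σα)·G^SO − ½·2·(Σα)² = (2/2)·2² = 4.
Deadweight loss = W^SO − W^NE = 1.

1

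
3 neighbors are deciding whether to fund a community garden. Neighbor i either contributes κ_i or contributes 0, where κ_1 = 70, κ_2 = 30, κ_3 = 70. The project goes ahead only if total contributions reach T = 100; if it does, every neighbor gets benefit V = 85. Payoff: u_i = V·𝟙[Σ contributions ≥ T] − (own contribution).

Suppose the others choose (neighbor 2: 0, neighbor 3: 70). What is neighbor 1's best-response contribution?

Others' total = 70. Contributing 70 brings total to 140 ≥ 100: gain V − κ_1 = 15.
Best response: 70.

70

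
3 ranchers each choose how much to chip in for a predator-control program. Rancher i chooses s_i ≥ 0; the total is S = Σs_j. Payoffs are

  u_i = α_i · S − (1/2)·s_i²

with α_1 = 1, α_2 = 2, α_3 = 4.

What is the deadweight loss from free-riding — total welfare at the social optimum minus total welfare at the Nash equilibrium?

35

Rancher i's FOC: ∂u_i/∂s_i = α_i − s_i = 0, so s_i* = α_i.
NE contributions = (1, 2, 4); S = 7.
W^NE = (Σα)·S − ½Σα_i² = 7² − ½·21 = 38.5.
Planner sets s_i = Σα_j = 7 for every i, so S^SO = 3·7 = 21.
W^SO = (Σα)·S^SO − ½·3·(Σα)² = (3/2)·7² = 73.5.
Deadweight loss = W^SO − W^NE = 35.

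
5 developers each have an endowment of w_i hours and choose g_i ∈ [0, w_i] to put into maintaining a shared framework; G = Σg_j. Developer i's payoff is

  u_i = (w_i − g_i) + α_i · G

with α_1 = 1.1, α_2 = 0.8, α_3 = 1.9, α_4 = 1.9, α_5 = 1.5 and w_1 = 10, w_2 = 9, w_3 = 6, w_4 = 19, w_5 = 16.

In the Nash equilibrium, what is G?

∂u_i/∂g_i = α_i − 1, so developer i contributes w_i if α_i > 1, else 0.
α_i > 1 for i ∈ {1, 3, 4, 5}; NE contributions (10, 0, 6, 19, 16), G = 51.

51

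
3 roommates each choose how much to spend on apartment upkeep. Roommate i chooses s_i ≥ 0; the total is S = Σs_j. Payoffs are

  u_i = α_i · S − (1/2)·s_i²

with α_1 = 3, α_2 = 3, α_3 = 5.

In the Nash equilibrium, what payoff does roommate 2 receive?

Roommate i's FOC: ∂u_i/∂s_i = α_i − s_i = 0, so s_i* = α_i.
NE contributions = (3, 3, 5); S = 11.
u_2 = α_2·S − ½·(s_2)² = 3·11 − ½·3² = 28.5.

28.5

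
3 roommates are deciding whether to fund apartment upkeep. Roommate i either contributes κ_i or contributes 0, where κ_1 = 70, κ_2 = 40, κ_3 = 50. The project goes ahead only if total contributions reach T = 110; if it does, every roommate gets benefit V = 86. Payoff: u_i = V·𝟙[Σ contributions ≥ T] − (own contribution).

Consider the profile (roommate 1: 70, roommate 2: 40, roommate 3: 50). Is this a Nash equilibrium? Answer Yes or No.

Total = 160 ≥ 110: provided.
Roommate 1 (pledges 70, payoff 16): dropping to 0 → total 90, payoff 0. No gain.
Roommate 2 (pledges 40, payoff 46): dropping to 0 → total 120, payoff 86. Profitable deviation.

No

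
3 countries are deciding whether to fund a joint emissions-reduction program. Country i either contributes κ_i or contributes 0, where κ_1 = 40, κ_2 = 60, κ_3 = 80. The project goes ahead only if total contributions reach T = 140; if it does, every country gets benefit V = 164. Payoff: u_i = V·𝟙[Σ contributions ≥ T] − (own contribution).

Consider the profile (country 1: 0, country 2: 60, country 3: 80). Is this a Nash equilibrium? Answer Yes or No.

Total = 140 ≥ 140: provided.
Country 1 (pledges 0, payoff 164): pledging 40 → total 180, payoff 124. No gain.
Country 2 (pledges 60, payoff 104): dropping to 0 → total 80, payoff 0. No gain.
Country 3 (pledges 80, payoff 84): dropping to 0 → total 60, payoff 0. No gain.

Yes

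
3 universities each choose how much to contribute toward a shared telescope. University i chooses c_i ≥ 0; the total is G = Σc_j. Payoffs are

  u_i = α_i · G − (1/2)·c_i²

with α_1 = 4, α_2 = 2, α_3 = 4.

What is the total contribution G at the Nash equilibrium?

10

University i's FOC: ∂u_i/∂c_i = α_i − c_i = 0, so c_i* = α_i.
NE contributions = (4, 2, 4); G = 10.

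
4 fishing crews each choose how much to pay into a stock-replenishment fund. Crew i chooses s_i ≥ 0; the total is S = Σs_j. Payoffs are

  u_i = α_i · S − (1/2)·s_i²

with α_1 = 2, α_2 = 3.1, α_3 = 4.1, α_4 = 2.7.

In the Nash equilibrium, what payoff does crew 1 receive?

Crew i's FOC: ∂u_i/∂s_i = α_i − s_i = 0, so s_i* = α_i.
NE contributions = (2, 3.1, 4.1, 2.7); S = 11.9.
u_1 = α_1·S − ½·(s_1)² = 2·11.9 − ½·2² = 21.8.

21.8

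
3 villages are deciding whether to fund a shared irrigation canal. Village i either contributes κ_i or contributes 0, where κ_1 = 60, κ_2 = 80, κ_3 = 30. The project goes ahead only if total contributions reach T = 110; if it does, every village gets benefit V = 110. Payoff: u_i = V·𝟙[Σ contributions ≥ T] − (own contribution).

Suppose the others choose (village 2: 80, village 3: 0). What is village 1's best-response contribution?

Others' total = 80. Contributing 60 brings total to 140 ≥ 110: gain V − κ_1 = 50.
Best response: 60.

60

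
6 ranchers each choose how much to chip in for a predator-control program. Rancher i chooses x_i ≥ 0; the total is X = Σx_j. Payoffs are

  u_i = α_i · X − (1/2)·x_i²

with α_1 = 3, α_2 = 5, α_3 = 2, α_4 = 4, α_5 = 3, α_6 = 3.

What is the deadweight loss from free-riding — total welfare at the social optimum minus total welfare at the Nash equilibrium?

836

Rancher i's FOC: ∂u_i/∂x_i = α_i − x_i = 0, so x_i* = α_i.
NE contributions = (3, 5, 2, 4, 3, 3); X = 20.
W^NE = (Σα)·X − ½Σα_i² = 20² − ½·72 = 364.
Planner sets x_i = Σα_j = 20 for every i, so X^SO = 6·20 = 120.
W^SO = (Σα)·X^SO − ½·6·(Σα)² = (6/2)·20² = 1200.
Deadweight loss = W^SO − W^NE = 836.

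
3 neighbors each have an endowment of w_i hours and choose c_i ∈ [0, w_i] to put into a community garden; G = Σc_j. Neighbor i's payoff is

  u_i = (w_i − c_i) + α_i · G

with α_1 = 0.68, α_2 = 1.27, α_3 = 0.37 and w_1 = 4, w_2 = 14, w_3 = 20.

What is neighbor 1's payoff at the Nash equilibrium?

13.52

∂u_i/∂c_i = α_i − 1, so neighbor i contributes w_i if α_i > 1, else 0.
α_i > 1 for i ∈ {2}; NE contributions (0, 14, 0), G = 14.
u_1 = (4 − 0) + 0.68·14 = 13.52.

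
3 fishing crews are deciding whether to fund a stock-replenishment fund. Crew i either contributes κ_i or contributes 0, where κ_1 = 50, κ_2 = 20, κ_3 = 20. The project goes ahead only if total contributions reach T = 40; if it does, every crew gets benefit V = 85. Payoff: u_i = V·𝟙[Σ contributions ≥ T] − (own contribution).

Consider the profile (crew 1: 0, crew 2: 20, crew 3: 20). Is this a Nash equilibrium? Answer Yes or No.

Total = 40 ≥ 40: provided.
Crew 1 (pledges 0, payoff 85): pledging 50 → total 90, payoff 35. No gain.
Crew 2 (pledges 20, payoff 65): dropping to 0 → total 20, payoff 0. No gain.
Crew 3 (pledges 20, payoff 65): dropping to 0 → total 20, payoff 0. No gain.

Yes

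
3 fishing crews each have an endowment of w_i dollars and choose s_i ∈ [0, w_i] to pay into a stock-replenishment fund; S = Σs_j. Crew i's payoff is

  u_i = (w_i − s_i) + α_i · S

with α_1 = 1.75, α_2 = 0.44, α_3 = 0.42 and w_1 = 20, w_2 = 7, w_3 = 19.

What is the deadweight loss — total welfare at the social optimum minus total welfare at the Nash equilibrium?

∂u_i/∂s_i = α_i − 1, so crew i contributes w_i if α_i > 1, else 0.
α_i > 1 for i ∈ {1}; NE contributions (20, 0, 0), S = 20.
W^NE = Σw_i − S^NE + (Σα_i)·S^NE = 46 + 1.61·20 = 78.2.
Planner: ∂(Σu_j)/∂s_i = Σα_j − 1 = 1.61 > 0, so everyone contributes w_i; S^SO = 46, W^SO = 46 + 1.61·46 = 120.06.
Deadweight loss = 41.86.

41.86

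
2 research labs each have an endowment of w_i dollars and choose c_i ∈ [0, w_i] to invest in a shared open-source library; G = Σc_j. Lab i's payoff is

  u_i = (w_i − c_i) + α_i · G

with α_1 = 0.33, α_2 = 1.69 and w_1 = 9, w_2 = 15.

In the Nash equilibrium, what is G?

15

∂u_i/∂c_i = α_i − 1, so lab i contributes w_i if α_i > 1, else 0.
α_i > 1 for i ∈ {2}; NE contributions (0, 15), G = 15.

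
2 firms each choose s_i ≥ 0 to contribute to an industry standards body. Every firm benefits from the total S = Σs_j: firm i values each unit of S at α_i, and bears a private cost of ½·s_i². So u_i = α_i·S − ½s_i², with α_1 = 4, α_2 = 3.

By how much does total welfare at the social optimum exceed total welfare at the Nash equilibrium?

Firm i's FOC: ∂u_i/∂s_i = α_i − s_i = 0, so s_i* = α_i.
NE contributions = (4, 3); S = 7.
W^NE = (Σα)·S − ½Σα_i² = 7² − ½·25 = 36.5.
Planner sets s_i = Σα_j = 7 for every i, so S^SO = 2·7 = 14.
W^SO = (Σα)·S^SO − ½·2·(Σα)² = (2/2)·7² = 49.
Deadweight loss = W^SO − W^NE = 12.5.

12.5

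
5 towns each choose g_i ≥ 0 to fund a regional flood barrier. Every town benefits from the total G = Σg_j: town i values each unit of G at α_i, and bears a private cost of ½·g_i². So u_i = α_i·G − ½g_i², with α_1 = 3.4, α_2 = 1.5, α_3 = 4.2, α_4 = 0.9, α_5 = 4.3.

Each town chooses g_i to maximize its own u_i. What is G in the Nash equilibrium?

14.3

Town i's FOC: ∂u_i/∂g_i = α_i − g_i = 0, so g_i* = α_i.
NE contributions = (3.4, 1.5, 4.2, 0.9, 4.3); G = 14.3.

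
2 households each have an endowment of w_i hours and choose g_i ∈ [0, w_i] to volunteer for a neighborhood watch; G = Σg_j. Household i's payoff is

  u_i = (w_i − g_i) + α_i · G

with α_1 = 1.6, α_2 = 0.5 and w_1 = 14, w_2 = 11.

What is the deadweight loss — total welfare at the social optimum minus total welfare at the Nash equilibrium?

∂u_i/∂g_i = α_i − 1, so household i contributes w_i if α_i > 1, else 0.
α_i > 1 for i ∈ {1}; NE contributions (14, 0), G = 14.
W^NE = Σw_i − G^NE + (Σα_i)·G^NE = 25 + 1.1·14 = 40.4.
Planner: ∂(Σu_j)/∂g_i = Σα_j − 1 = 1.1 > 0, so everyone contributes w_i; G^SO = 25, W^SO = 25 + 1.1·25 = 52.5.
Deadweight loss = 12.1.

12.1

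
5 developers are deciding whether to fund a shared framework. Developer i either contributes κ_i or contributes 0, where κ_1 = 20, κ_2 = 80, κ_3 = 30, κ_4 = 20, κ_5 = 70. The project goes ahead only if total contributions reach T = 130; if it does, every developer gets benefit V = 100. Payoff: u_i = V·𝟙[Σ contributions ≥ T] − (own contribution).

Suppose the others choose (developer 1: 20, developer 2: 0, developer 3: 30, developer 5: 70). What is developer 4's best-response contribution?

20

Others' total = 120. Contributing 20 brings total to 140 ≥ 130: gain V − κ_4 = 80.
Best response: 20.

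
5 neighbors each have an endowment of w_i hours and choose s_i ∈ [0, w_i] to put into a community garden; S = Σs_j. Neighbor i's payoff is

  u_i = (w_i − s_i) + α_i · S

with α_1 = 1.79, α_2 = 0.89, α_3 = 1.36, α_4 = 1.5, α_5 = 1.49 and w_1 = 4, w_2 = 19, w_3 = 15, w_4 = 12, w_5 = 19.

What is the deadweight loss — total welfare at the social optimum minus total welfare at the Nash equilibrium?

∂u_i/∂s_i = α_i − 1, so neighbor i contributes w_i if α_i > 1, else 0.
α_i > 1 for i ∈ {1, 3, 4, 5}; NE contributions (4, 0, 15, 12, 19), S = 50.
W^NE = Σw_i − S^NE + (Σα_i)·S^NE = 69 + 6.03·50 = 370.5.
Planner: ∂(Σu_j)/∂s_i = Σα_j − 1 = 6.03 > 0, so everyone contributes w_i; S^SO = 69, W^SO = 69 + 6.03·69 = 485.07.
Deadweight loss = 114.57.

114.57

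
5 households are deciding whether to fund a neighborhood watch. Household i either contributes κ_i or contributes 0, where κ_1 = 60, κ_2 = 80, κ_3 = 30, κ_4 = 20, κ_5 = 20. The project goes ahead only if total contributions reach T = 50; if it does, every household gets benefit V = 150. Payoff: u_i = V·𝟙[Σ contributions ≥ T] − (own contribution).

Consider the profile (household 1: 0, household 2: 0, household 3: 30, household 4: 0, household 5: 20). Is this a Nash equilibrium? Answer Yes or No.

Total = 50 ≥ 50: provided.
Household 1 (pledges 0, payoff 150): pledging 60 → total 110, payoff 90. No gain.
Household 2 (pledges 0, payoff 150): pledging 80 → total 130, payoff 70. No gain.
Household 3 (pledges 30, payoff 120): dropping to 0 → total 20, payoff 0. No gain.
Household 4 (pledges 0, payoff 150): pledging 20 → total 70, payoff 130. No gain.
Household 5 (pledges 20, payoff 130): dropping to 0 → total 30, payoff 0. No gain.

Yes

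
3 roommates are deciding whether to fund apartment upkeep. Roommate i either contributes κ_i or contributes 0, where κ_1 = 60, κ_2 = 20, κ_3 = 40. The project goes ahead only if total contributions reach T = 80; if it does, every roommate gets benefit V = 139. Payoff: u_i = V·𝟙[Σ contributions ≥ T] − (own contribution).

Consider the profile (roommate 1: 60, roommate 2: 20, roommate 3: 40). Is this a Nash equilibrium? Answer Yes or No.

No

Total = 120 ≥ 80: provided.
Roommate 1 (pledges 60, payoff 79): dropping to 0 → total 60, payoff 0. No gain.
Roommate 2 (pledges 20, payoff 119): dropping to 0 → total 100, payoff 139. Profitable deviation.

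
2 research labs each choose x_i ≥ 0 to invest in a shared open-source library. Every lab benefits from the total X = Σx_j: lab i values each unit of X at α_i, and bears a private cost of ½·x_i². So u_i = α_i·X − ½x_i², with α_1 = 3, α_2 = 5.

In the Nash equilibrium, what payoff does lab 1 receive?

19.5

Lab i's FOC: ∂u_i/∂x_i = α_i − x_i = 0, so x_i* = α_i.
NE contributions = (3, 5); X = 8.
u_1 = α_1·X − ½·(x_1)² = 3·8 − ½·3² = 19.5.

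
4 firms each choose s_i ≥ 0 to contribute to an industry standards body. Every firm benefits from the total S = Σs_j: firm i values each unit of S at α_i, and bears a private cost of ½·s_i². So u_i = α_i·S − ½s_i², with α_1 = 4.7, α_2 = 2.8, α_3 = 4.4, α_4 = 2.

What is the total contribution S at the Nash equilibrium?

13.9

Firm i's FOC: ∂u_i/∂s_i = α_i − s_i = 0, so s_i* = α_i.
NE contributions = (4.7, 2.8, 4.4, 2); S = 13.9.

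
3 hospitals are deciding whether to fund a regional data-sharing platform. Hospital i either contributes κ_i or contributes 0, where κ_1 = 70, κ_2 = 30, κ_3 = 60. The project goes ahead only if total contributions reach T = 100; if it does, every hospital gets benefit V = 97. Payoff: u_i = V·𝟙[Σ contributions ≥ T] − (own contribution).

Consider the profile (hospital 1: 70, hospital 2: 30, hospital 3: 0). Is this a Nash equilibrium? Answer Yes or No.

Yes

Total = 100 ≥ 100: provided.
Hospital 1 (pledges 70, payoff 27): dropping to 0 → total 30, payoff 0. No gain.
Hospital 2 (pledges 30, payoff 67): dropping to 0 → total 70, payoff 0. No gain.
Hospital 3 (pledges 0, payoff 97): pledging 60 → total 160, payoff 37. No gain.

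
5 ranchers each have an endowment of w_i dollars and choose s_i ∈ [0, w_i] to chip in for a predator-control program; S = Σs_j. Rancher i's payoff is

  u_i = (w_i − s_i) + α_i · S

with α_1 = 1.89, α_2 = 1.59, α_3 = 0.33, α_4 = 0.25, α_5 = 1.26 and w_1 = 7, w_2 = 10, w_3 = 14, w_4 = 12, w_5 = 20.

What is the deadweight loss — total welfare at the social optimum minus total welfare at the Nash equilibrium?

∂u_i/∂s_i = α_i − 1, so rancher i contributes w_i if α_i > 1, else 0.
α_i > 1 for i ∈ {1, 2, 5}; NE contributions (7, 10, 0, 0, 20), S = 37.
W^NE = Σw_i − S^NE + (Σα_i)·S^NE = 63 + 4.32·37 = 222.84.
Planner: ∂(Σu_j)/∂s_i = Σα_j − 1 = 4.32 > 0, so everyone contributes w_i; S^SO = 63, W^SO = 63 + 4.32·63 = 335.16.
Deadweight loss = 112.32.

112.32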